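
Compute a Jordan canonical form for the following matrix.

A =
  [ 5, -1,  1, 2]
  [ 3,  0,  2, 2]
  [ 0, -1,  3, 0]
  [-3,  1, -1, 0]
J_3(2) ⊕ J_1(2)

The characteristic polynomial is
  det(x·I − A) = x^4 - 8*x^3 + 24*x^2 - 32*x + 16 = (x - 2)^4

Eigenvalues and multiplicities (the geometric multiplicity of λ is n − rank(A − λI), which equals the number of Jordan blocks for λ):
  λ = 2: algebraic multiplicity = 4, geometric multiplicity = 2

Determining the block sizes for each eigenvalue:
  λ = 2: with am = 4 and gm = 2, the partition is not yet determined (e.g. several partitions of 4 into 2 parts exist). Let N = A − (2)·I. Computing rank(N^1) = 2, rank(N^2) = 1, rank(N^3) = 0; the number of blocks of size ≥ j is rank(N^{j−1}) − rank(N^j), giving [2, 1, 1]. So we have 1 block(s) of size 3, 1 block(s) of size 1 → block sizes [3, 1]

Assembling the blocks gives a Jordan form
J =
  [2, 1, 0, 0]
  [0, 2, 1, 0]
  [0, 0, 2, 0]
  [0, 0, 0, 2]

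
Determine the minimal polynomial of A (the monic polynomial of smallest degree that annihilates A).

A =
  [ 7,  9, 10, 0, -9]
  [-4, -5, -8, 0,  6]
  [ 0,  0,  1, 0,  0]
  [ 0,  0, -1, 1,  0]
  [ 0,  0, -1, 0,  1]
x^3 - 3*x^2 + 3*x - 1

The characteristic polynomial is χ_A(x) = (x - 1)^5, so the eigenvalues are known. The minimal polynomial is
  m_A(x) = Π_λ (x − λ)^{k_λ}
where k_λ is the size of the *largest* Jordan block for λ (equivalently, the smallest k with (A − λI)^k v = 0 for every generalised eigenvector v of λ).

  λ = 1: largest Jordan block has size 3, contributing (x − 1)^3

So m_A(x) = (x - 1)^3 = x^3 - 3*x^2 + 3*x - 1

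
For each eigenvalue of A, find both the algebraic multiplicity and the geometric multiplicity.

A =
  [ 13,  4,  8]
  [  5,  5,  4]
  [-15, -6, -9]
λ = 3: alg = 3, geom = 2

Step 1 — factor the characteristic polynomial to read off the algebraic multiplicities:
  χ_A(x) = (x - 3)^3

Step 2 — compute geometric multiplicities via the rank-nullity identity g(λ) = n − rank(A − λI):
  rank(A − (3)·I) = 1, so dim ker(A − (3)·I) = n − 1 = 2

Summary:
  λ = 3: algebraic multiplicity = 3, geometric multiplicity = 2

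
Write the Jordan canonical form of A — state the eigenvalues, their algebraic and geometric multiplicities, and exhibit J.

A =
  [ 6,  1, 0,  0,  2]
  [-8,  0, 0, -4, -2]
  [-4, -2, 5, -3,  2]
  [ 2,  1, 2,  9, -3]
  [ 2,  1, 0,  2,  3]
J_2(4) ⊕ J_3(5)

The characteristic polynomial is
  det(x·I − A) = x^5 - 23*x^4 + 211*x^3 - 965*x^2 + 2200*x - 2000 = (x - 5)^3*(x - 4)^2

Eigenvalues and multiplicities (the geometric multiplicity of λ is n − rank(A − λI), which equals the number of Jordan blocks for λ):
  λ = 4: algebraic multiplicity = 2, geometric multiplicity = 1
  λ = 5: algebraic multiplicity = 3, geometric multiplicity = 1

Determining the block sizes for each eigenvalue:
  λ = 4: one block (gm = 1), so the single block has size am = 2 → block sizes [2]
  λ = 5: one block (gm = 1), so the single block has size am = 3 → block sizes [3]

Assembling the blocks gives a Jordan form
J =
  [4, 1, 0, 0, 0]
  [0, 4, 0, 0, 0]
  [0, 0, 5, 1, 0]
  [0, 0, 0, 5, 1]
  [0, 0, 0, 0, 5]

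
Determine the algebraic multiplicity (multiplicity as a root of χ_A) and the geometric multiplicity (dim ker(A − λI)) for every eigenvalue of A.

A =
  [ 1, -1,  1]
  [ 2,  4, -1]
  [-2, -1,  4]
λ = 3: alg = 3, geom = 2

Step 1 — factor the characteristic polynomial to read off the algebraic multiplicities:
  χ_A(x) = (x - 3)^3

Step 2 — compute geometric multiplicities via the rank-nullity identity g(λ) = n − rank(A − λI):
  rank(A − (3)·I) = 1, so dim ker(A − (3)·I) = n − 1 = 2

Summary:
  λ = 3: algebraic multiplicity = 3, geometric multiplicity = 2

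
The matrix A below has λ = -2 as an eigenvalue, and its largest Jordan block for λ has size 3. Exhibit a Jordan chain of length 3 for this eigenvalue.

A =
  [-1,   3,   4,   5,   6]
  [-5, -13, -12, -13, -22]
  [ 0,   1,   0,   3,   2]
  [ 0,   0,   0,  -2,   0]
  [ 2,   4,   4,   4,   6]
A Jordan chain for λ = -2 of length 3:
v_1 = (-2, 6, -1, 0, -2)ᵀ
v_2 = (1, -5, 0, 0, 2)ᵀ
v_3 = (1, 0, 0, 0, 0)ᵀ

Let N = A − (-2)·I. We want v_3 with N^3 v_3 = 0 but N^2 v_3 ≠ 0; then v_{j-1} := N · v_j for j = 3, …, 2.

Pick v_3 = (1, 0, 0, 0, 0)ᵀ.
Then v_2 = N · v_3 = (1, -5, 0, 0, 2)ᵀ.
Then v_1 = N · v_2 = (-2, 6, -1, 0, -2)ᵀ.

Sanity check: (A − (-2)·I) v_1 = (0, 0, 0, 0, 0)ᵀ = 0. ✓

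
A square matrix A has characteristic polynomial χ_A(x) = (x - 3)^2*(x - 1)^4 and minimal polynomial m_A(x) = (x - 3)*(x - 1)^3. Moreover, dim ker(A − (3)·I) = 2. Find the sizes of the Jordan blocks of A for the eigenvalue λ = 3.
Block sizes for λ = 3: [1, 1]

Step 1 — from the characteristic polynomial, algebraic multiplicity of λ = 3 is 2. From dim ker(A − (3)·I) = 2, there are exactly 2 Jordan blocks for λ = 3.
Step 2 — from the minimal polynomial, the factor (x − 3) tells us the largest block for λ = 3 has size 1.
Step 3 — with total size 2, 2 blocks, and largest block 1, the block sizes (in nonincreasing order) are [1, 1].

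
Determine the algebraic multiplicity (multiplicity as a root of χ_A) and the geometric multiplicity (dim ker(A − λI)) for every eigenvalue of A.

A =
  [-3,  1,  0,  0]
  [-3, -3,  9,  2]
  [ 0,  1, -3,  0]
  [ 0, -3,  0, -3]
λ = -3: alg = 4, geom = 2

Step 1 — factor the characteristic polynomial to read off the algebraic multiplicities:
  χ_A(x) = (x + 3)^4

Step 2 — compute geometric multiplicities via the rank-nullity identity g(λ) = n − rank(A − λI):
  rank(A − (-3)·I) = 2, so dim ker(A − (-3)·I) = n − 2 = 2

Summary:
  λ = -3: algebraic multiplicity = 4, geometric multiplicity = 2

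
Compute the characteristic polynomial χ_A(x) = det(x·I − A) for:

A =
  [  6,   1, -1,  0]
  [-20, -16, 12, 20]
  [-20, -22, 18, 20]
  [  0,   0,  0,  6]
x^4 - 14*x^3 + 36*x^2 + 216*x - 864

Expanding det(x·I − A) (e.g. by cofactor expansion or by noting that A is similar to its Jordan form J, which has the same characteristic polynomial as A) gives
  χ_A(x) = x^4 - 14*x^3 + 36*x^2 + 216*x - 864
which factors as (x - 6)^3*(x + 4). The eigenvalues (with algebraic multiplicities) are λ = -4 with multiplicity 1, λ = 6 with multiplicity 3.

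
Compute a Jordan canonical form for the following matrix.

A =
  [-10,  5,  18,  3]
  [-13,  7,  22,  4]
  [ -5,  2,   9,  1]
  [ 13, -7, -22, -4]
J_2(0) ⊕ J_2(1)

The characteristic polynomial is
  det(x·I − A) = x^4 - 2*x^3 + x^2 = x^2*(x - 1)^2

Eigenvalues and multiplicities (the geometric multiplicity of λ is n − rank(A − λI), which equals the number of Jordan blocks for λ):
  λ = 0: algebraic multiplicity = 2, geometric multiplicity = 1
  λ = 1: algebraic multiplicity = 2, geometric multiplicity = 1

Determining the block sizes for each eigenvalue:
  λ = 0: one block (gm = 1), so the single block has size am = 2 → block sizes [2]
  λ = 1: one block (gm = 1), so the single block has size am = 2 → block sizes [2]

Assembling the blocks gives a Jordan form
J =
  [0, 1, 0, 0]
  [0, 0, 0, 0]
  [0, 0, 1, 1]
  [0, 0, 0, 1]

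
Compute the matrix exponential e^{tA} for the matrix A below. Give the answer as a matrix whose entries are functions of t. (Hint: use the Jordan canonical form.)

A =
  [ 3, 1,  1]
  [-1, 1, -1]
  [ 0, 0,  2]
e^{tA} =
  [t*exp(2*t) + exp(2*t), t*exp(2*t), t*exp(2*t)]
  [-t*exp(2*t), -t*exp(2*t) + exp(2*t), -t*exp(2*t)]
  [0, 0, exp(2*t)]

Strategy: write A = P · J · P⁻¹ where J is a Jordan canonical form, so e^{tA} = P · e^{tJ} · P⁻¹, and e^{tJ} can be computed block-by-block.

A has Jordan form
J =
  [2, 1, 0]
  [0, 2, 0]
  [0, 0, 2]
(up to reordering of blocks).

Per-block formulas:
  For a 1×1 block at λ = 2: exp(t · [2]) = [e^(2t)].
  For a 2×2 Jordan block J_2(2): exp(t · J_2(2)) = e^(2t)·(I + t·N), where N is the 2×2 nilpotent shift.

After assembling e^{tJ} and conjugating by P, we get:

e^{tA} =
  [t*exp(2*t) + exp(2*t), t*exp(2*t), t*exp(2*t)]
  [-t*exp(2*t), -t*exp(2*t) + exp(2*t), -t*exp(2*t)]
  [0, 0, exp(2*t)]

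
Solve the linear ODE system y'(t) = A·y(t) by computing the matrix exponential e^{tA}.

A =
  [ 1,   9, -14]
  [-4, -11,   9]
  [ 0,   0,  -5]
e^{tA} =
  [6*t*exp(-5*t) + exp(-5*t), 9*t*exp(-5*t), -3*t^2*exp(-5*t)/2 - 14*t*exp(-5*t)]
  [-4*t*exp(-5*t), -6*t*exp(-5*t) + exp(-5*t), t^2*exp(-5*t) + 9*t*exp(-5*t)]
  [0, 0, exp(-5*t)]

Strategy: write A = P · J · P⁻¹ where J is a Jordan canonical form, so e^{tA} = P · e^{tJ} · P⁻¹, and e^{tJ} can be computed block-by-block.

A has Jordan form
J =
  [-5,  1,  0]
  [ 0, -5,  1]
  [ 0,  0, -5]
(up to reordering of blocks).

Per-block formulas:
  For a 3×3 Jordan block J_3(-5): exp(t · J_3(-5)) = e^(-5t)·(I + t·N + (t^2/2)·N^2), where N is the 3×3 nilpotent shift.

After assembling e^{tJ} and conjugating by P, we get:

e^{tA} =
  [6*t*exp(-5*t) + exp(-5*t), 9*t*exp(-5*t), -3*t^2*exp(-5*t)/2 - 14*t*exp(-5*t)]
  [-4*t*exp(-5*t), -6*t*exp(-5*t) + exp(-5*t), t^2*exp(-5*t) + 9*t*exp(-5*t)]
  [0, 0, exp(-5*t)]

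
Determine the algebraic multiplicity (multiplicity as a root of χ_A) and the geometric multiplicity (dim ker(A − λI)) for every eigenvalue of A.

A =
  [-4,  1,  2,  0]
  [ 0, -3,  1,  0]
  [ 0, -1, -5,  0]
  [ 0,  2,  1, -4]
λ = -4: alg = 4, geom = 2

Step 1 — factor the characteristic polynomial to read off the algebraic multiplicities:
  χ_A(x) = (x + 4)^4

Step 2 — compute geometric multiplicities via the rank-nullity identity g(λ) = n − rank(A − λI):
  rank(A − (-4)·I) = 2, so dim ker(A − (-4)·I) = n − 2 = 2

Summary:
  λ = -4: algebraic multiplicity = 4, geometric multiplicity = 2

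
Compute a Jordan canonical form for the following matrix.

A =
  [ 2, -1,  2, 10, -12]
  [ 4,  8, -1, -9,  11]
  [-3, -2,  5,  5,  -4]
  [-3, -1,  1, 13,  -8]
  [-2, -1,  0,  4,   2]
J_3(6) ⊕ J_2(6)

The characteristic polynomial is
  det(x·I − A) = x^5 - 30*x^4 + 360*x^3 - 2160*x^2 + 6480*x - 7776 = (x - 6)^5

Eigenvalues and multiplicities (the geometric multiplicity of λ is n − rank(A − λI), which equals the number of Jordan blocks for λ):
  λ = 6: algebraic multiplicity = 5, geometric multiplicity = 2

Determining the block sizes for each eigenvalue:
  λ = 6: with am = 5 and gm = 2, the partition is not yet determined (e.g. several partitions of 5 into 2 parts exist). Let N = A − (6)·I. Computing rank(N^1) = 3, rank(N^2) = 1, rank(N^3) = 0; the number of blocks of size ≥ j is rank(N^{j−1}) − rank(N^j), giving [2, 2, 1]. So we have 1 block(s) of size 3, 1 block(s) of size 2 → block sizes [3, 2]

Assembling the blocks gives a Jordan form
J =
  [6, 1, 0, 0, 0]
  [0, 6, 1, 0, 0]
  [0, 0, 6, 0, 0]
  [0, 0, 0, 6, 1]
  [0, 0, 0, 0, 6]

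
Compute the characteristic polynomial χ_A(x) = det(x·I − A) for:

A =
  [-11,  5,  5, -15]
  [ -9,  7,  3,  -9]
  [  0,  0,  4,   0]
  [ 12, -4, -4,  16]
x^4 - 16*x^3 + 96*x^2 - 256*x + 256

Expanding det(x·I − A) (e.g. by cofactor expansion or by noting that A is similar to its Jordan form J, which has the same characteristic polynomial as A) gives
  χ_A(x) = x^4 - 16*x^3 + 96*x^2 - 256*x + 256
which factors as (x - 4)^4. The eigenvalues (with algebraic multiplicities) are λ = 4 with multiplicity 4.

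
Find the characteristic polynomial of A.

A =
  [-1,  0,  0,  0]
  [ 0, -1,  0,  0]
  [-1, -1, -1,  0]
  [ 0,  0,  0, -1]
x^4 + 4*x^3 + 6*x^2 + 4*x + 1

Expanding det(x·I − A) (e.g. by cofactor expansion or by noting that A is similar to its Jordan form J, which has the same characteristic polynomial as A) gives
  χ_A(x) = x^4 + 4*x^3 + 6*x^2 + 4*x + 1
which factors as (x + 1)^4. The eigenvalues (with algebraic multiplicities) are λ = -1 with multiplicity 4.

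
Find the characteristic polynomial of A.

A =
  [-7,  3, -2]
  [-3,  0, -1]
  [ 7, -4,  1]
x^3 + 6*x^2 + 12*x + 8

Expanding det(x·I − A) (e.g. by cofactor expansion or by noting that A is similar to its Jordan form J, which has the same characteristic polynomial as A) gives
  χ_A(x) = x^3 + 6*x^2 + 12*x + 8
which factors as (x + 2)^3. The eigenvalues (with algebraic multiplicities) are λ = -2 with multiplicity 3.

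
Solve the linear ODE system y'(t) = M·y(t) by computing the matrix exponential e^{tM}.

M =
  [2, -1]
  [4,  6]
e^{tM} =
  [-2*t*exp(4*t) + exp(4*t), -t*exp(4*t)]
  [4*t*exp(4*t), 2*t*exp(4*t) + exp(4*t)]

Strategy: write M = P · J · P⁻¹ where J is a Jordan canonical form, so e^{tM} = P · e^{tJ} · P⁻¹, and e^{tJ} can be computed block-by-block.

M has Jordan form
J =
  [4, 1]
  [0, 4]
(up to reordering of blocks).

Per-block formulas:
  For a 2×2 Jordan block J_2(4): exp(t · J_2(4)) = e^(4t)·(I + t·N), where N is the 2×2 nilpotent shift.

After assembling e^{tJ} and conjugating by P, we get:

e^{tM} =
  [-2*t*exp(4*t) + exp(4*t), -t*exp(4*t)]
  [4*t*exp(4*t), 2*t*exp(4*t) + exp(4*t)]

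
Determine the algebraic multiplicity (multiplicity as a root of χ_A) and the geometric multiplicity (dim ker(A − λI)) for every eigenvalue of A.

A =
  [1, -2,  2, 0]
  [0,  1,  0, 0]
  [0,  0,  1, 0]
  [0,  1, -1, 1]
λ = 1: alg = 4, geom = 3

Step 1 — factor the characteristic polynomial to read off the algebraic multiplicities:
  χ_A(x) = (x - 1)^4

Step 2 — compute geometric multiplicities via the rank-nullity identity g(λ) = n − rank(A − λI):
  rank(A − (1)·I) = 1, so dim ker(A − (1)·I) = n − 1 = 3

Summary:
  λ = 1: algebraic multiplicity = 4, geometric multiplicity = 3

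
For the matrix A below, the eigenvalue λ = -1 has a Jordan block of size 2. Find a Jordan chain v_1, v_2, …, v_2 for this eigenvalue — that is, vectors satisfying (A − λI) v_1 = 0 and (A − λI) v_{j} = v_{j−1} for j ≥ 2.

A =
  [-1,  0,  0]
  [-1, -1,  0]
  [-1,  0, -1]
A Jordan chain for λ = -1 of length 2:
v_1 = (0, -1, -1)ᵀ
v_2 = (1, 0, 0)ᵀ

Let N = A − (-1)·I. We want v_2 with N^2 v_2 = 0 but N^1 v_2 ≠ 0; then v_{j-1} := N · v_j for j = 2, …, 2.

Pick v_2 = (1, 0, 0)ᵀ.
Then v_1 = N · v_2 = (0, -1, -1)ᵀ.

Sanity check: (A − (-1)·I) v_1 = (0, 0, 0)ᵀ = 0. ✓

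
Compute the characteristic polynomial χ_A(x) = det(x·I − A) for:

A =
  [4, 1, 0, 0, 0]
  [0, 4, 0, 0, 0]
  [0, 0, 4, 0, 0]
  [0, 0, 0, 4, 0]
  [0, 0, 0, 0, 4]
x^5 - 20*x^4 + 160*x^3 - 640*x^2 + 1280*x - 1024

Expanding det(x·I − A) (e.g. by cofactor expansion or by noting that A is similar to its Jordan form J, which has the same characteristic polynomial as A) gives
  χ_A(x) = x^5 - 20*x^4 + 160*x^3 - 640*x^2 + 1280*x - 1024
which factors as (x - 4)^5. The eigenvalues (with algebraic multiplicities) are λ = 4 with multiplicity 5.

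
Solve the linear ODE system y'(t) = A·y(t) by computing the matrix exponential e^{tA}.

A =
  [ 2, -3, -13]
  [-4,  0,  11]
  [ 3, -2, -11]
e^{tA} =
  [-t^2*exp(-3*t) + 5*t*exp(-3*t) + exp(-3*t), t^2*exp(-3*t) - 3*t*exp(-3*t), 3*t^2*exp(-3*t) - 13*t*exp(-3*t)]
  [t^2*exp(-3*t)/2 - 4*t*exp(-3*t), -t^2*exp(-3*t)/2 + 3*t*exp(-3*t) + exp(-3*t), -3*t^2*exp(-3*t)/2 + 11*t*exp(-3*t)]
  [-t^2*exp(-3*t)/2 + 3*t*exp(-3*t), t^2*exp(-3*t)/2 - 2*t*exp(-3*t), 3*t^2*exp(-3*t)/2 - 8*t*exp(-3*t) + exp(-3*t)]

Strategy: write A = P · J · P⁻¹ where J is a Jordan canonical form, so e^{tA} = P · e^{tJ} · P⁻¹, and e^{tJ} can be computed block-by-block.

A has Jordan form
J =
  [-3,  1,  0]
  [ 0, -3,  1]
  [ 0,  0, -3]
(up to reordering of blocks).

Per-block formulas:
  For a 3×3 Jordan block J_3(-3): exp(t · J_3(-3)) = e^(-3t)·(I + t·N + (t^2/2)·N^2), where N is the 3×3 nilpotent shift.

After assembling e^{tJ} and conjugating by P, we get:

e^{tA} =
  [-t^2*exp(-3*t) + 5*t*exp(-3*t) + exp(-3*t), t^2*exp(-3*t) - 3*t*exp(-3*t), 3*t^2*exp(-3*t) - 13*t*exp(-3*t)]
  [t^2*exp(-3*t)/2 - 4*t*exp(-3*t), -t^2*exp(-3*t)/2 + 3*t*exp(-3*t) + exp(-3*t), -3*t^2*exp(-3*t)/2 + 11*t*exp(-3*t)]
  [-t^2*exp(-3*t)/2 + 3*t*exp(-3*t), t^2*exp(-3*t)/2 - 2*t*exp(-3*t), 3*t^2*exp(-3*t)/2 - 8*t*exp(-3*t) + exp(-3*t)]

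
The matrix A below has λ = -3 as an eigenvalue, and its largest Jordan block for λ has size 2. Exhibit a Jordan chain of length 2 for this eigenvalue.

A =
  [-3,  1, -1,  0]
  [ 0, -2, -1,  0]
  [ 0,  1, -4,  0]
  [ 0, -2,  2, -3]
A Jordan chain for λ = -3 of length 2:
v_1 = (1, 1, 1, -2)ᵀ
v_2 = (0, 1, 0, 0)ᵀ

Let N = A − (-3)·I. We want v_2 with N^2 v_2 = 0 but N^1 v_2 ≠ 0; then v_{j-1} := N · v_j for j = 2, …, 2.

Pick v_2 = (0, 1, 0, 0)ᵀ.
Then v_1 = N · v_2 = (1, 1, 1, -2)ᵀ.

Sanity check: (A − (-3)·I) v_1 = (0, 0, 0, 0)ᵀ = 0. ✓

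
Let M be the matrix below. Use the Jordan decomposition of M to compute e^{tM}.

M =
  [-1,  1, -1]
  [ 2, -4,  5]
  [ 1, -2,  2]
e^{tM} =
  [t^2*exp(-t)/2 + exp(-t), -t^2*exp(-t)/2 + t*exp(-t), t^2*exp(-t) - t*exp(-t)]
  [-t^2*exp(-t)/2 + 2*t*exp(-t), t^2*exp(-t)/2 - 3*t*exp(-t) + exp(-t), -t^2*exp(-t) + 5*t*exp(-t)]
  [-t^2*exp(-t)/2 + t*exp(-t), t^2*exp(-t)/2 - 2*t*exp(-t), -t^2*exp(-t) + 3*t*exp(-t) + exp(-t)]

Strategy: write M = P · J · P⁻¹ where J is a Jordan canonical form, so e^{tM} = P · e^{tJ} · P⁻¹, and e^{tJ} can be computed block-by-block.

M has Jordan form
J =
  [-1,  1,  0]
  [ 0, -1,  1]
  [ 0,  0, -1]
(up to reordering of blocks).

Per-block formulas:
  For a 3×3 Jordan block J_3(-1): exp(t · J_3(-1)) = e^(-1t)·(I + t·N + (t^2/2)·N^2), where N is the 3×3 nilpotent shift.

After assembling e^{tJ} and conjugating by P, we get:

e^{tM} =
  [t^2*exp(-t)/2 + exp(-t), -t^2*exp(-t)/2 + t*exp(-t), t^2*exp(-t) - t*exp(-t)]
  [-t^2*exp(-t)/2 + 2*t*exp(-t), t^2*exp(-t)/2 - 3*t*exp(-t) + exp(-t), -t^2*exp(-t) + 5*t*exp(-t)]
  [-t^2*exp(-t)/2 + t*exp(-t), t^2*exp(-t)/2 - 2*t*exp(-t), -t^2*exp(-t) + 3*t*exp(-t) + exp(-t)]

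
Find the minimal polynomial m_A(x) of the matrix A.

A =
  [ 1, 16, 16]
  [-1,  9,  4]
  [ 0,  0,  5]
x^2 - 10*x + 25

The characteristic polynomial is χ_A(x) = (x - 5)^3, so the eigenvalues are known. The minimal polynomial is
  m_A(x) = Π_λ (x − λ)^{k_λ}
where k_λ is the size of the *largest* Jordan block for λ (equivalently, the smallest k with (A − λI)^k v = 0 for every generalised eigenvector v of λ).

  λ = 5: largest Jordan block has size 2, contributing (x − 5)^2

So m_A(x) = (x - 5)^2 = x^2 - 10*x + 25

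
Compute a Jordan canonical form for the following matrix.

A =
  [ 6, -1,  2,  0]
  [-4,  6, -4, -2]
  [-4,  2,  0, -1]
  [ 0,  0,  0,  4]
J_2(4) ⊕ J_2(4)

The characteristic polynomial is
  det(x·I − A) = x^4 - 16*x^3 + 96*x^2 - 256*x + 256 = (x - 4)^4

Eigenvalues and multiplicities (the geometric multiplicity of λ is n − rank(A − λI), which equals the number of Jordan blocks for λ):
  λ = 4: algebraic multiplicity = 4, geometric multiplicity = 2

Determining the block sizes for each eigenvalue:
  λ = 4: with am = 4 and gm = 2, the partition is not yet determined (e.g. several partitions of 4 into 2 parts exist). Let N = A − (4)·I. Computing rank(N^1) = 2, rank(N^2) = 0; the number of blocks of size ≥ j is rank(N^{j−1}) − rank(N^j), giving [2, 2]. So we have 2 block(s) of size 2 → block sizes [2, 2]

Assembling the blocks gives a Jordan form
J =
  [4, 1, 0, 0]
  [0, 4, 0, 0]
  [0, 0, 4, 1]
  [0, 0, 0, 4]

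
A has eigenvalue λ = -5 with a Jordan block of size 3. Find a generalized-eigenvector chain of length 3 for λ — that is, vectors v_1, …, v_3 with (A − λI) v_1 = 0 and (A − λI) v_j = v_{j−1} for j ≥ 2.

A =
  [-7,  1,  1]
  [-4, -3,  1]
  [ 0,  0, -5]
A Jordan chain for λ = -5 of length 3:
v_1 = (-1, -2, 0)ᵀ
v_2 = (1, 1, 0)ᵀ
v_3 = (0, 0, 1)ᵀ

Let N = A − (-5)·I. We want v_3 with N^3 v_3 = 0 but N^2 v_3 ≠ 0; then v_{j-1} := N · v_j for j = 3, …, 2.

Pick v_3 = (0, 0, 1)ᵀ.
Then v_2 = N · v_3 = (1, 1, 0)ᵀ.
Then v_1 = N · v_2 = (-1, -2, 0)ᵀ.

Sanity check: (A − (-5)·I) v_1 = (0, 0, 0)ᵀ = 0. ✓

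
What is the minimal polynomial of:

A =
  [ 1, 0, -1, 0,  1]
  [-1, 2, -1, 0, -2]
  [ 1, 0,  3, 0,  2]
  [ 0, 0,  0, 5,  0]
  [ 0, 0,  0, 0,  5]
x^3 - 9*x^2 + 24*x - 20

The characteristic polynomial is χ_A(x) = (x - 5)^2*(x - 2)^3, so the eigenvalues are known. The minimal polynomial is
  m_A(x) = Π_λ (x − λ)^{k_λ}
where k_λ is the size of the *largest* Jordan block for λ (equivalently, the smallest k with (A − λI)^k v = 0 for every generalised eigenvector v of λ).

  λ = 2: largest Jordan block has size 2, contributing (x − 2)^2
  λ = 5: largest Jordan block has size 1, contributing (x − 5)

So m_A(x) = (x - 5)*(x - 2)^2 = x^3 - 9*x^2 + 24*x - 20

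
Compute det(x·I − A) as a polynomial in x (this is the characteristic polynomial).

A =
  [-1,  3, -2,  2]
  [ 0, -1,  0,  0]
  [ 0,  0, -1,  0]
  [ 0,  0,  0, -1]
x^4 + 4*x^3 + 6*x^2 + 4*x + 1

Expanding det(x·I − A) (e.g. by cofactor expansion or by noting that A is similar to its Jordan form J, which has the same characteristic polynomial as A) gives
  χ_A(x) = x^4 + 4*x^3 + 6*x^2 + 4*x + 1
which factors as (x + 1)^4. The eigenvalues (with algebraic multiplicities) are λ = -1 with multiplicity 4.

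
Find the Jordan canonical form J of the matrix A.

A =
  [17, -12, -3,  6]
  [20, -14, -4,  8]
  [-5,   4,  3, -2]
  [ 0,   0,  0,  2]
J_2(2) ⊕ J_1(2) ⊕ J_1(2)

The characteristic polynomial is
  det(x·I − A) = x^4 - 8*x^3 + 24*x^2 - 32*x + 16 = (x - 2)^4

Eigenvalues and multiplicities (the geometric multiplicity of λ is n − rank(A − λI), which equals the number of Jordan blocks for λ):
  λ = 2: algebraic multiplicity = 4, geometric multiplicity = 3

Determining the block sizes for each eigenvalue:
  λ = 2: 3 blocks summing to 4 forces exactly one block of size 2 and the rest size 1 → block sizes [2, 1, 1]

Assembling the blocks gives a Jordan form
J =
  [2, 1, 0, 0]
  [0, 2, 0, 0]
  [0, 0, 2, 0]
  [0, 0, 0, 2]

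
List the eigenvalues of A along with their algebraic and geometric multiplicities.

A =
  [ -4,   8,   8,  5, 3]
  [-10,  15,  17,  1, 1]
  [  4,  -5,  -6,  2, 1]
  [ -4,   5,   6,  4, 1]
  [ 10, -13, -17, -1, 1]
λ = 2: alg = 5, geom = 2

Step 1 — factor the characteristic polynomial to read off the algebraic multiplicities:
  χ_A(x) = (x - 2)^5

Step 2 — compute geometric multiplicities via the rank-nullity identity g(λ) = n − rank(A − λI):
  rank(A − (2)·I) = 3, so dim ker(A − (2)·I) = n − 3 = 2

Summary:
  λ = 2: algebraic multiplicity = 5, geometric multiplicity = 2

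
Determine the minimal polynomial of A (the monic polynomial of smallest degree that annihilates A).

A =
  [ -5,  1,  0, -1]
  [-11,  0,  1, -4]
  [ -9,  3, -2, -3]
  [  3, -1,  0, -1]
x^3 + 6*x^2 + 12*x + 8

The characteristic polynomial is χ_A(x) = (x + 2)^4, so the eigenvalues are known. The minimal polynomial is
  m_A(x) = Π_λ (x − λ)^{k_λ}
where k_λ is the size of the *largest* Jordan block for λ (equivalently, the smallest k with (A − λI)^k v = 0 for every generalised eigenvector v of λ).

  λ = -2: largest Jordan block has size 3, contributing (x + 2)^3

So m_A(x) = (x + 2)^3 = x^3 + 6*x^2 + 12*x + 8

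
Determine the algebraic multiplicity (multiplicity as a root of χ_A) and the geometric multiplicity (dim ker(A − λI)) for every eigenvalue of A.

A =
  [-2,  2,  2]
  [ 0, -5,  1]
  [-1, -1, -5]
λ = -4: alg = 3, geom = 1

Step 1 — factor the characteristic polynomial to read off the algebraic multiplicities:
  χ_A(x) = (x + 4)^3

Step 2 — compute geometric multiplicities via the rank-nullity identity g(λ) = n − rank(A − λI):
  rank(A − (-4)·I) = 2, so dim ker(A − (-4)·I) = n − 2 = 1

Summary:
  λ = -4: algebraic multiplicity = 3, geometric multiplicity = 1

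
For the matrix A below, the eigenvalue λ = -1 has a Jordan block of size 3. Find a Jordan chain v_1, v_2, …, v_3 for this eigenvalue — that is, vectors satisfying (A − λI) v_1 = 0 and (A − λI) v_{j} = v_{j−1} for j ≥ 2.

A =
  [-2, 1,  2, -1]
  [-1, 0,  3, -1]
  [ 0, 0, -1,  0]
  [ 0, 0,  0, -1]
A Jordan chain for λ = -1 of length 3:
v_1 = (1, 1, 0, 0)ᵀ
v_2 = (2, 3, 0, 0)ᵀ
v_3 = (0, 0, 1, 0)ᵀ

Let N = A − (-1)·I. We want v_3 with N^3 v_3 = 0 but N^2 v_3 ≠ 0; then v_{j-1} := N · v_j for j = 3, …, 2.

Pick v_3 = (0, 0, 1, 0)ᵀ.
Then v_2 = N · v_3 = (2, 3, 0, 0)ᵀ.
Then v_1 = N · v_2 = (1, 1, 0, 0)ᵀ.

Sanity check: (A − (-1)·I) v_1 = (0, 0, 0, 0)ᵀ = 0. ✓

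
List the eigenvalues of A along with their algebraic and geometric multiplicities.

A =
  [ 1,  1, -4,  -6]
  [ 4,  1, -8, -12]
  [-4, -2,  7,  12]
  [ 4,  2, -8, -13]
λ = -1: alg = 4, geom = 3

Step 1 — factor the characteristic polynomial to read off the algebraic multiplicities:
  χ_A(x) = (x + 1)^4

Step 2 — compute geometric multiplicities via the rank-nullity identity g(λ) = n − rank(A − λI):
  rank(A − (-1)·I) = 1, so dim ker(A − (-1)·I) = n − 1 = 3

Summary:
  λ = -1: algebraic multiplicity = 4, geometric multiplicity = 3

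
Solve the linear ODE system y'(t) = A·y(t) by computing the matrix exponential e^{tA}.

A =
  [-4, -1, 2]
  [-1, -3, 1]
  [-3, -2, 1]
e^{tA} =
  [-t^2*exp(-2*t)/2 - 2*t*exp(-2*t) + exp(-2*t), -t^2*exp(-2*t)/2 - t*exp(-2*t), t^2*exp(-2*t)/2 + 2*t*exp(-2*t)]
  [-t*exp(-2*t), -t*exp(-2*t) + exp(-2*t), t*exp(-2*t)]
  [-t^2*exp(-2*t)/2 - 3*t*exp(-2*t), -t^2*exp(-2*t)/2 - 2*t*exp(-2*t), t^2*exp(-2*t)/2 + 3*t*exp(-2*t) + exp(-2*t)]

Strategy: write A = P · J · P⁻¹ where J is a Jordan canonical form, so e^{tA} = P · e^{tJ} · P⁻¹, and e^{tJ} can be computed block-by-block.

A has Jordan form
J =
  [-2,  1,  0]
  [ 0, -2,  1]
  [ 0,  0, -2]
(up to reordering of blocks).

Per-block formulas:
  For a 3×3 Jordan block J_3(-2): exp(t · J_3(-2)) = e^(-2t)·(I + t·N + (t^2/2)·N^2), where N is the 3×3 nilpotent shift.

After assembling e^{tJ} and conjugating by P, we get:

e^{tA} =
  [-t^2*exp(-2*t)/2 - 2*t*exp(-2*t) + exp(-2*t), -t^2*exp(-2*t)/2 - t*exp(-2*t), t^2*exp(-2*t)/2 + 2*t*exp(-2*t)]
  [-t*exp(-2*t), -t*exp(-2*t) + exp(-2*t), t*exp(-2*t)]
  [-t^2*exp(-2*t)/2 - 3*t*exp(-2*t), -t^2*exp(-2*t)/2 - 2*t*exp(-2*t), t^2*exp(-2*t)/2 + 3*t*exp(-2*t) + exp(-2*t)]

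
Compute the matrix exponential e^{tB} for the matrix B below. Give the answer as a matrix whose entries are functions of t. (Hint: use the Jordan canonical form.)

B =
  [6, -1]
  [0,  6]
e^{tB} =
  [exp(6*t), -t*exp(6*t)]
  [0, exp(6*t)]

Strategy: write B = P · J · P⁻¹ where J is a Jordan canonical form, so e^{tB} = P · e^{tJ} · P⁻¹, and e^{tJ} can be computed block-by-block.

B has Jordan form
J =
  [6, 1]
  [0, 6]
(up to reordering of blocks).

Per-block formulas:
  For a 2×2 Jordan block J_2(6): exp(t · J_2(6)) = e^(6t)·(I + t·N), where N is the 2×2 nilpotent shift.

After assembling e^{tJ} and conjugating by P, we get:

e^{tB} =
  [exp(6*t), -t*exp(6*t)]
  [0, exp(6*t)]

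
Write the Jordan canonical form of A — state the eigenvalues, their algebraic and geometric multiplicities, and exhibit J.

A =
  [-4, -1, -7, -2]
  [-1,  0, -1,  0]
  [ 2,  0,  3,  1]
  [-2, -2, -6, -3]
J_3(-1) ⊕ J_1(-1)

The characteristic polynomial is
  det(x·I − A) = x^4 + 4*x^3 + 6*x^2 + 4*x + 1 = (x + 1)^4

Eigenvalues and multiplicities (the geometric multiplicity of λ is n − rank(A − λI), which equals the number of Jordan blocks for λ):
  λ = -1: algebraic multiplicity = 4, geometric multiplicity = 2

Determining the block sizes for each eigenvalue:
  λ = -1: with am = 4 and gm = 2, the partition is not yet determined (e.g. several partitions of 4 into 2 parts exist). Let N = A − (-1)·I. Computing rank(N^1) = 2, rank(N^2) = 1, rank(N^3) = 0; the number of blocks of size ≥ j is rank(N^{j−1}) − rank(N^j), giving [2, 1, 1]. So we have 1 block(s) of size 3, 1 block(s) of size 1 → block sizes [3, 1]

Assembling the blocks gives a Jordan form
J =
  [-1,  1,  0,  0]
  [ 0, -1,  1,  0]
  [ 0,  0, -1,  0]
  [ 0,  0,  0, -1]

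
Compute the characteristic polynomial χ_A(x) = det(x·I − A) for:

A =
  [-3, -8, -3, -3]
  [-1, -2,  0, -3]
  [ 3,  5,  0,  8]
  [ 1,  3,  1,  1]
x^4 + 4*x^3 + 6*x^2 + 4*x + 1

Expanding det(x·I − A) (e.g. by cofactor expansion or by noting that A is similar to its Jordan form J, which has the same characteristic polynomial as A) gives
  χ_A(x) = x^4 + 4*x^3 + 6*x^2 + 4*x + 1
which factors as (x + 1)^4. The eigenvalues (with algebraic multiplicities) are λ = -1 with multiplicity 4.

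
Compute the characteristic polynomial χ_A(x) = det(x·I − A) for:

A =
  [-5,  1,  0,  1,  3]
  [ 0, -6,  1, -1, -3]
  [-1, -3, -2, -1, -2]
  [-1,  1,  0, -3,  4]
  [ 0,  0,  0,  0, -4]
x^5 + 20*x^4 + 160*x^3 + 640*x^2 + 1280*x + 1024

Expanding det(x·I − A) (e.g. by cofactor expansion or by noting that A is similar to its Jordan form J, which has the same characteristic polynomial as A) gives
  χ_A(x) = x^5 + 20*x^4 + 160*x^3 + 640*x^2 + 1280*x + 1024
which factors as (x + 4)^5. The eigenvalues (with algebraic multiplicities) are λ = -4 with multiplicity 5.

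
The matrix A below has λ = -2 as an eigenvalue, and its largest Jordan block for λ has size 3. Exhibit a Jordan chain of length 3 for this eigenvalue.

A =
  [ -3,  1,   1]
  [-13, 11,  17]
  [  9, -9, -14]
A Jordan chain for λ = -2 of length 3:
v_1 = (-3, -3, 0)ᵀ
v_2 = (-1, -13, 9)ᵀ
v_3 = (1, 0, 0)ᵀ

Let N = A − (-2)·I. We want v_3 with N^3 v_3 = 0 but N^2 v_3 ≠ 0; then v_{j-1} := N · v_j for j = 3, …, 2.

Pick v_3 = (1, 0, 0)ᵀ.
Then v_2 = N · v_3 = (-1, -13, 9)ᵀ.
Then v_1 = N · v_2 = (-3, -3, 0)ᵀ.

Sanity check: (A − (-2)·I) v_1 = (0, 0, 0)ᵀ = 0. ✓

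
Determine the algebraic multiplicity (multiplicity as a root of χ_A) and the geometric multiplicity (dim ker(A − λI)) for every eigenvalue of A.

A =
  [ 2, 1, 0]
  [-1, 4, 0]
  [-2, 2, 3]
λ = 3: alg = 3, geom = 2

Step 1 — factor the characteristic polynomial to read off the algebraic multiplicities:
  χ_A(x) = (x - 3)^3

Step 2 — compute geometric multiplicities via the rank-nullity identity g(λ) = n − rank(A − λI):
  rank(A − (3)·I) = 1, so dim ker(A − (3)·I) = n − 1 = 2

Summary:
  λ = 3: algebraic multiplicity = 3, geometric multiplicity = 2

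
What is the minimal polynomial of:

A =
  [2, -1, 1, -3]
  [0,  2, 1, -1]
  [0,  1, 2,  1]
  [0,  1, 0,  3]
x^4 - 9*x^3 + 30*x^2 - 44*x + 24

The characteristic polynomial is χ_A(x) = (x - 3)*(x - 2)^3, so the eigenvalues are known. The minimal polynomial is
  m_A(x) = Π_λ (x − λ)^{k_λ}
where k_λ is the size of the *largest* Jordan block for λ (equivalently, the smallest k with (A − λI)^k v = 0 for every generalised eigenvector v of λ).

  λ = 2: largest Jordan block has size 3, contributing (x − 2)^3
  λ = 3: largest Jordan block has size 1, contributing (x − 3)

So m_A(x) = (x - 3)*(x - 2)^3 = x^4 - 9*x^3 + 30*x^2 - 44*x + 24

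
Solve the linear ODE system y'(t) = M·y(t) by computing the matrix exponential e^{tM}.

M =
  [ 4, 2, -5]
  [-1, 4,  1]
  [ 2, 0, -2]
e^{tM} =
  [-4*t^2*exp(2*t) + 2*t*exp(2*t) + exp(2*t), 4*t^2*exp(2*t) + 2*t*exp(2*t), 6*t^2*exp(2*t) - 5*t*exp(2*t)]
  [-t^2*exp(2*t) - t*exp(2*t), t^2*exp(2*t) + 2*t*exp(2*t) + exp(2*t), 3*t^2*exp(2*t)/2 + t*exp(2*t)]
  [-2*t^2*exp(2*t) + 2*t*exp(2*t), 2*t^2*exp(2*t), 3*t^2*exp(2*t) - 4*t*exp(2*t) + exp(2*t)]

Strategy: write M = P · J · P⁻¹ where J is a Jordan canonical form, so e^{tM} = P · e^{tJ} · P⁻¹, and e^{tJ} can be computed block-by-block.

M has Jordan form
J =
  [2, 1, 0]
  [0, 2, 1]
  [0, 0, 2]
(up to reordering of blocks).

Per-block formulas:
  For a 3×3 Jordan block J_3(2): exp(t · J_3(2)) = e^(2t)·(I + t·N + (t^2/2)·N^2), where N is the 3×3 nilpotent shift.

After assembling e^{tJ} and conjugating by P, we get:

e^{tM} =
  [-4*t^2*exp(2*t) + 2*t*exp(2*t) + exp(2*t), 4*t^2*exp(2*t) + 2*t*exp(2*t), 6*t^2*exp(2*t) - 5*t*exp(2*t)]
  [-t^2*exp(2*t) - t*exp(2*t), t^2*exp(2*t) + 2*t*exp(2*t) + exp(2*t), 3*t^2*exp(2*t)/2 + t*exp(2*t)]
  [-2*t^2*exp(2*t) + 2*t*exp(2*t), 2*t^2*exp(2*t), 3*t^2*exp(2*t) - 4*t*exp(2*t) + exp(2*t)]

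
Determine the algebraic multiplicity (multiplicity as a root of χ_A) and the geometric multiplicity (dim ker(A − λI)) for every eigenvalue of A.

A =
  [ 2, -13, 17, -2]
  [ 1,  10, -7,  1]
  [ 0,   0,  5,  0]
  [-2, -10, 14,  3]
λ = 5: alg = 4, geom = 2

Step 1 — factor the characteristic polynomial to read off the algebraic multiplicities:
  χ_A(x) = (x - 5)^4

Step 2 — compute geometric multiplicities via the rank-nullity identity g(λ) = n − rank(A − λI):
  rank(A − (5)·I) = 2, so dim ker(A − (5)·I) = n − 2 = 2

Summary:
  λ = 5: algebraic multiplicity = 4, geometric multiplicity = 2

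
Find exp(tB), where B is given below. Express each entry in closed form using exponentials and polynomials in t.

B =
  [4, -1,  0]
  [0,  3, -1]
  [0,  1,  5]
e^{tB} =
  [exp(4*t), t^2*exp(4*t)/2 - t*exp(4*t), t^2*exp(4*t)/2]
  [0, -t*exp(4*t) + exp(4*t), -t*exp(4*t)]
  [0, t*exp(4*t), t*exp(4*t) + exp(4*t)]

Strategy: write B = P · J · P⁻¹ where J is a Jordan canonical form, so e^{tB} = P · e^{tJ} · P⁻¹, and e^{tJ} can be computed block-by-block.

B has Jordan form
J =
  [4, 1, 0]
  [0, 4, 1]
  [0, 0, 4]
(up to reordering of blocks).

Per-block formulas:
  For a 3×3 Jordan block J_3(4): exp(t · J_3(4)) = e^(4t)·(I + t·N + (t^2/2)·N^2), where N is the 3×3 nilpotent shift.

After assembling e^{tJ} and conjugating by P, we get:

e^{tB} =
  [exp(4*t), t^2*exp(4*t)/2 - t*exp(4*t), t^2*exp(4*t)/2]
  [0, -t*exp(4*t) + exp(4*t), -t*exp(4*t)]
  [0, t*exp(4*t), t*exp(4*t) + exp(4*t)]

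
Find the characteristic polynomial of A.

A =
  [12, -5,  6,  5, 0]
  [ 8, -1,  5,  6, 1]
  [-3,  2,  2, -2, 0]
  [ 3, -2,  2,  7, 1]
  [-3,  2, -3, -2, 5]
x^5 - 25*x^4 + 250*x^3 - 1250*x^2 + 3125*x - 3125

Expanding det(x·I − A) (e.g. by cofactor expansion or by noting that A is similar to its Jordan form J, which has the same characteristic polynomial as A) gives
  χ_A(x) = x^5 - 25*x^4 + 250*x^3 - 1250*x^2 + 3125*x - 3125
which factors as (x - 5)^5. The eigenvalues (with algebraic multiplicities) are λ = 5 with multiplicity 5.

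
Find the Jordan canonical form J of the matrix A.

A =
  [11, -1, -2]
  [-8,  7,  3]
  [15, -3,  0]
J_3(6)

The characteristic polynomial is
  det(x·I − A) = x^3 - 18*x^2 + 108*x - 216 = (x - 6)^3

Eigenvalues and multiplicities (the geometric multiplicity of λ is n − rank(A − λI), which equals the number of Jordan blocks for λ):
  λ = 6: algebraic multiplicity = 3, geometric multiplicity = 1

Determining the block sizes for each eigenvalue:
  λ = 6: one block (gm = 1), so the single block has size am = 3 → block sizes [3]

Assembling the blocks gives a Jordan form
J =
  [6, 1, 0]
  [0, 6, 1]
  [0, 0, 6]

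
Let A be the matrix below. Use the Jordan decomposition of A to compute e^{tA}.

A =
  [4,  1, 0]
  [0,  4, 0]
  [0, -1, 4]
e^{tA} =
  [exp(4*t), t*exp(4*t), 0]
  [0, exp(4*t), 0]
  [0, -t*exp(4*t), exp(4*t)]

Strategy: write A = P · J · P⁻¹ where J is a Jordan canonical form, so e^{tA} = P · e^{tJ} · P⁻¹, and e^{tJ} can be computed block-by-block.

A has Jordan form
J =
  [4, 1, 0]
  [0, 4, 0]
  [0, 0, 4]
(up to reordering of blocks).

Per-block formulas:
  For a 2×2 Jordan block J_2(4): exp(t · J_2(4)) = e^(4t)·(I + t·N), where N is the 2×2 nilpotent shift.
  For a 1×1 block at λ = 4: exp(t · [4]) = [e^(4t)].

After assembling e^{tJ} and conjugating by P, we get:

e^{tA} =
  [exp(4*t), t*exp(4*t), 0]
  [0, exp(4*t), 0]
  [0, -t*exp(4*t), exp(4*t)]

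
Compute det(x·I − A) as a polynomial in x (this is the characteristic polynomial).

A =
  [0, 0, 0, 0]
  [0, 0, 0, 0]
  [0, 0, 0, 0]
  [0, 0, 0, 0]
x^4

Expanding det(x·I − A) (e.g. by cofactor expansion or by noting that A is similar to its Jordan form J, which has the same characteristic polynomial as A) gives
  χ_A(x) = x^4
which factors as x^4. The eigenvalues (with algebraic multiplicities) are λ = 0 with multiplicity 4.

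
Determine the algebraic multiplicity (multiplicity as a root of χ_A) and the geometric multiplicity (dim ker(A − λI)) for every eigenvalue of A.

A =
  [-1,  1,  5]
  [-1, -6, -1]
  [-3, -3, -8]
λ = -5: alg = 3, geom = 1

Step 1 — factor the characteristic polynomial to read off the algebraic multiplicities:
  χ_A(x) = (x + 5)^3

Step 2 — compute geometric multiplicities via the rank-nullity identity g(λ) = n − rank(A − λI):
  rank(A − (-5)·I) = 2, so dim ker(A − (-5)·I) = n − 2 = 1

Summary:
  λ = -5: algebraic multiplicity = 3, geometric multiplicity = 1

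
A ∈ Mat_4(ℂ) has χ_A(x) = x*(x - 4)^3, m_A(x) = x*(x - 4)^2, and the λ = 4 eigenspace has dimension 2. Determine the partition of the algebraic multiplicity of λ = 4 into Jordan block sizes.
Block sizes for λ = 4: [2, 1]

Step 1 — from the characteristic polynomial, algebraic multiplicity of λ = 4 is 3. From dim ker(A − (4)·I) = 2, there are exactly 2 Jordan blocks for λ = 4.
Step 2 — from the minimal polynomial, the factor (x − 4)^2 tells us the largest block for λ = 4 has size 2.
Step 3 — with total size 3, 2 blocks, and largest block 2, the block sizes (in nonincreasing order) are [2, 1].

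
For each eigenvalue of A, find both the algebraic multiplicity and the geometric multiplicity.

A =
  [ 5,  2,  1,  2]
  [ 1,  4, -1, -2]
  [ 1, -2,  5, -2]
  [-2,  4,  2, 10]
λ = 6: alg = 4, geom = 3

Step 1 — factor the characteristic polynomial to read off the algebraic multiplicities:
  χ_A(x) = (x - 6)^4

Step 2 — compute geometric multiplicities via the rank-nullity identity g(λ) = n − rank(A − λI):
  rank(A − (6)·I) = 1, so dim ker(A − (6)·I) = n − 1 = 3

Summary:
  λ = 6: algebraic multiplicity = 4, geometric multiplicity = 3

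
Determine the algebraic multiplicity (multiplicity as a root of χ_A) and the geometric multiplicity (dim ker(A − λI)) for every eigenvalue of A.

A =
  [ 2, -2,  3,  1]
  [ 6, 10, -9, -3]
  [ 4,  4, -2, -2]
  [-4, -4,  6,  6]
λ = 4: alg = 4, geom = 3

Step 1 — factor the characteristic polynomial to read off the algebraic multiplicities:
  χ_A(x) = (x - 4)^4

Step 2 — compute geometric multiplicities via the rank-nullity identity g(λ) = n − rank(A − λI):
  rank(A − (4)·I) = 1, so dim ker(A − (4)·I) = n − 1 = 3

Summary:
  λ = 4: algebraic multiplicity = 4, geometric multiplicity = 3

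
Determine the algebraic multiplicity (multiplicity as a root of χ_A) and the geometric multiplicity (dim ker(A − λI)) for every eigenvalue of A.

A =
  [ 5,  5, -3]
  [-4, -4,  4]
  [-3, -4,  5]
λ = 2: alg = 3, geom = 1

Step 1 — factor the characteristic polynomial to read off the algebraic multiplicities:
  χ_A(x) = (x - 2)^3

Step 2 — compute geometric multiplicities via the rank-nullity identity g(λ) = n − rank(A − λI):
  rank(A − (2)·I) = 2, so dim ker(A − (2)·I) = n − 2 = 1

Summary:
  λ = 2: algebraic multiplicity = 3, geometric multiplicity = 1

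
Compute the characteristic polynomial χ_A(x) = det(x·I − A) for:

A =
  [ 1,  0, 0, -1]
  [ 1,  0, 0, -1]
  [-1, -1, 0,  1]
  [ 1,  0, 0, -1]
x^4

Expanding det(x·I − A) (e.g. by cofactor expansion or by noting that A is similar to its Jordan form J, which has the same characteristic polynomial as A) gives
  χ_A(x) = x^4
which factors as x^4. The eigenvalues (with algebraic multiplicities) are λ = 0 with multiplicity 4.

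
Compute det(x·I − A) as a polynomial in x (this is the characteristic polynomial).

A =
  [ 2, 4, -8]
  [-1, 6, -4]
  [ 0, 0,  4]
x^3 - 12*x^2 + 48*x - 64

Expanding det(x·I − A) (e.g. by cofactor expansion or by noting that A is similar to its Jordan form J, which has the same characteristic polynomial as A) gives
  χ_A(x) = x^3 - 12*x^2 + 48*x - 64
which factors as (x - 4)^3. The eigenvalues (with algebraic multiplicities) are λ = 4 with multiplicity 3.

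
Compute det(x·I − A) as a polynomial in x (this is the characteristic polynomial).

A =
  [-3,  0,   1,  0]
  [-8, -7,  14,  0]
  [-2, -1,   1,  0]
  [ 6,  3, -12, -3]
x^4 + 12*x^3 + 54*x^2 + 108*x + 81

Expanding det(x·I − A) (e.g. by cofactor expansion or by noting that A is similar to its Jordan form J, which has the same characteristic polynomial as A) gives
  χ_A(x) = x^4 + 12*x^3 + 54*x^2 + 108*x + 81
which factors as (x + 3)^4. The eigenvalues (with algebraic multiplicities) are λ = -3 with multiplicity 4.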